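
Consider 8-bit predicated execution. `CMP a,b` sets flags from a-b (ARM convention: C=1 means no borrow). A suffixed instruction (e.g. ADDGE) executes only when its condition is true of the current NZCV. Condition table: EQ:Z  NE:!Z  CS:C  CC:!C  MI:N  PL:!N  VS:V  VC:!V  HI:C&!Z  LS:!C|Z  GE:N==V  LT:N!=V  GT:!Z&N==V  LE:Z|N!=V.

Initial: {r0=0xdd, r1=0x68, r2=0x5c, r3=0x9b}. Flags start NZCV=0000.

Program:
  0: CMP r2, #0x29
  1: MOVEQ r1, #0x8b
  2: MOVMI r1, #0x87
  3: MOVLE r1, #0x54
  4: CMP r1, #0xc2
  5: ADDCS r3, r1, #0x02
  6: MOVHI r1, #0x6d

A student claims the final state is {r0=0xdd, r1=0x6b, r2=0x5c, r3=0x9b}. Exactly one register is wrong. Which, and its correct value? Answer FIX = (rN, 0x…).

[0] flags=0010 → (cmp)
[1] flags=0010 EQ?F → skip
[2] flags=0010 MI?F → skip
[3] flags=0010 LE?F → skip
[4] flags=1001 → (cmp)
[5] flags=1001 CS?F → skip
[6] flags=1001 HI?F → skip

FIX = (r1, 0x68)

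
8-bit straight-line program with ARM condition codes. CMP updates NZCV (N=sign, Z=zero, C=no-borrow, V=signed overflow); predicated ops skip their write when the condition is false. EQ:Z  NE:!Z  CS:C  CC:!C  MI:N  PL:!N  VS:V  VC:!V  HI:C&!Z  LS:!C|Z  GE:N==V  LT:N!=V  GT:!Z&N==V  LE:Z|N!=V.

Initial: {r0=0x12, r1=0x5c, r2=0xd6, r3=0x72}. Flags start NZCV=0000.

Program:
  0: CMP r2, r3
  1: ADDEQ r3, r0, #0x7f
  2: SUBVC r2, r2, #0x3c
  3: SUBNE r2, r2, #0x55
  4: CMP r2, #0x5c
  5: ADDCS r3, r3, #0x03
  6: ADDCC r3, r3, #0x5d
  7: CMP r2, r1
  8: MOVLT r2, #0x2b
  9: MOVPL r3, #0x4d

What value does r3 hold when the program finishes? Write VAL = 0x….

0: ✓ CMP  NZCV=0011
1: · ADDEQ
2: · SUBVC
3: ✓ SUBNE  r2←0x81
4: ✓ CMP  NZCV=0011
5: ✓ ADDCS  r3←0x75
6: · ADDCC
7: ✓ CMP  NZCV=0011
8: ✓ MOVLT  r2←0x2b
9: ✓ MOVPL  r3←0x4d

VAL = 0x4d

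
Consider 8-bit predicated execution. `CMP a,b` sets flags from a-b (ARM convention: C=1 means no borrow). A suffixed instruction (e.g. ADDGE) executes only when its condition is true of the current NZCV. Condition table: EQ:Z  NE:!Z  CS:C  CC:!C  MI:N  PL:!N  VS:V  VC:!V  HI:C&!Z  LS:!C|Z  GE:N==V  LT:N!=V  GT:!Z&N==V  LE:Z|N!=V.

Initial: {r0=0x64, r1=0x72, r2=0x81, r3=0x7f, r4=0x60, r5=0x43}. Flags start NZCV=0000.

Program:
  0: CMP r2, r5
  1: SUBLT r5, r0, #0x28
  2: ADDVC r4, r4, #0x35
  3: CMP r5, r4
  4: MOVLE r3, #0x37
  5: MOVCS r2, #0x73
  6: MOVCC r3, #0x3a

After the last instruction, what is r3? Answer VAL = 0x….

VAL = 0x3a

0: ✓ CMP  NZCV=0011
1: ✓ SUBLT  r5←0x3c
2: · ADDVC
3: ✓ CMP  NZCV=1000
4: ✓ MOVLE  r3←0x37
5: · MOVCS
6: ✓ MOVCC  r3←0x3a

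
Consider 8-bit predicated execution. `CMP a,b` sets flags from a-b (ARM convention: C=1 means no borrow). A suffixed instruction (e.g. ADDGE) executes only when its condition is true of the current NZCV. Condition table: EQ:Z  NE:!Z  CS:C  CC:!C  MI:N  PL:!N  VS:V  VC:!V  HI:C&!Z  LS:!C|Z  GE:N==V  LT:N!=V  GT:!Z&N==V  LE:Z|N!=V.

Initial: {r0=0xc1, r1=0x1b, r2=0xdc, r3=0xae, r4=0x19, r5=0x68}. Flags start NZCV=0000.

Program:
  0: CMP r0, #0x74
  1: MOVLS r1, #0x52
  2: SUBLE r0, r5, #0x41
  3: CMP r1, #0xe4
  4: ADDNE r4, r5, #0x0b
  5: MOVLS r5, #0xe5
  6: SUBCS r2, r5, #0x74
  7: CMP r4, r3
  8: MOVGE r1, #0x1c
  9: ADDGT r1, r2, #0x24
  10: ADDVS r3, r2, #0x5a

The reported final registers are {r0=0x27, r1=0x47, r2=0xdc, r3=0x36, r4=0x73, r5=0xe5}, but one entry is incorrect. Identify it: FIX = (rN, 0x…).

FIX = (r1, 0x00)

0: ✓ CMP  NZCV=0011
1: · MOVLS
2: ✓ SUBLE  r0←0x27
3: ✓ CMP  NZCV=0000
4: ✓ ADDNE  r4←0x73
5: ✓ MOVLS  r5←0xe5
6: · SUBCS
7: ✓ CMP  NZCV=1001
8: ✓ MOVGE  r1←0x1c
9: ✓ ADDGT  r1←0x00
10: ✓ ADDVS  r3←0x36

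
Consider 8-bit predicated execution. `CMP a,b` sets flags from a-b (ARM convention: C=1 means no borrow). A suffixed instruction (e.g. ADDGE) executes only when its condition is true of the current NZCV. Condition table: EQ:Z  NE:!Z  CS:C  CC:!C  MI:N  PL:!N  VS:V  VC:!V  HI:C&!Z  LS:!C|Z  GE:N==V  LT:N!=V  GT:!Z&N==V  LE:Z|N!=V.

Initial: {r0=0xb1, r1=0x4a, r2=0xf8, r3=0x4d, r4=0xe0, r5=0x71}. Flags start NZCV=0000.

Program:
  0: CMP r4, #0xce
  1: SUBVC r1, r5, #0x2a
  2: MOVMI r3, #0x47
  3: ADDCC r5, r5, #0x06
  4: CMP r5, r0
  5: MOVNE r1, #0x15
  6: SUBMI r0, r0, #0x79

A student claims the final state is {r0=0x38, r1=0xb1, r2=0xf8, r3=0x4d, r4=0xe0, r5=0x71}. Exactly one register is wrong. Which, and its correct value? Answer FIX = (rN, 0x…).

[0] flags=0010 → (cmp)
[1] flags=0010 VC?T → r1=0x47
[2] flags=0010 MI?F → skip
[3] flags=0010 CC?F → skip
[4] flags=1001 → (cmp)
[5] flags=1001 NE?T → r1=0x15
[6] flags=1001 MI?T → r0=0x38

FIX = (r1, 0x15)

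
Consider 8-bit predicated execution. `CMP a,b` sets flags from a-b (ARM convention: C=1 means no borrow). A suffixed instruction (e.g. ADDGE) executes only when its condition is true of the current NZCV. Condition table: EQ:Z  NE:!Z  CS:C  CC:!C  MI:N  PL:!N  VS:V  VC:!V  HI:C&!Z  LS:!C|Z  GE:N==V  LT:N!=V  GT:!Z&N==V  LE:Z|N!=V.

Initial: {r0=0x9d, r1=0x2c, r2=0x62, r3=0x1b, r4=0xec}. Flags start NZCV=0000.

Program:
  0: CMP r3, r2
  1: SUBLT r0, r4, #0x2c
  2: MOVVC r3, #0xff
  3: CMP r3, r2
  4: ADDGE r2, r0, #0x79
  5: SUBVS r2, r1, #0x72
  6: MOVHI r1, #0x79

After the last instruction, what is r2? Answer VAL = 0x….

[0] flags=1000 → (cmp)
[1] flags=1000 LT?T → r0=0xc0
[2] flags=1000 VC?T → r3=0xff
[3] flags=1010 → (cmp)
[4] flags=1010 GE?F → skip
[5] flags=1010 VS?F → skip
[6] flags=1010 HI?T → r1=0x79

VAL = 0x62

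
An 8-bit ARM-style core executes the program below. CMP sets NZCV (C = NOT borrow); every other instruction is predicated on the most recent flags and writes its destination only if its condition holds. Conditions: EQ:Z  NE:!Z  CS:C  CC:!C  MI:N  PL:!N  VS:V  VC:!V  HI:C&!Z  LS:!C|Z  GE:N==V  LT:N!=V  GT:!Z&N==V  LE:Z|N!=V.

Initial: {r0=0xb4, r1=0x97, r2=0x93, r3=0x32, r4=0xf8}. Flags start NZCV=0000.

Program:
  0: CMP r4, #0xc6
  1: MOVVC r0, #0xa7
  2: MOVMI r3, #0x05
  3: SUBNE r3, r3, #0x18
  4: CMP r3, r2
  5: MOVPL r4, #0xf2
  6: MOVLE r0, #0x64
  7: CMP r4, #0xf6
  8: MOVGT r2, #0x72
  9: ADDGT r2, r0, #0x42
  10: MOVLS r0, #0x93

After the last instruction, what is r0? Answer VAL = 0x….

VAL = 0xa7

0: ✓ CMP  NZCV=0010
1: ✓ MOVVC  r0←0xa7
2: · MOVMI
3: ✓ SUBNE  r3←0x1a
4: ✓ CMP  NZCV=1001
5: · MOVPL
6: · MOVLE
7: ✓ CMP  NZCV=0010
8: ✓ MOVGT  r2←0x72
9: ✓ ADDGT  r2←0xe9
10: · MOVLS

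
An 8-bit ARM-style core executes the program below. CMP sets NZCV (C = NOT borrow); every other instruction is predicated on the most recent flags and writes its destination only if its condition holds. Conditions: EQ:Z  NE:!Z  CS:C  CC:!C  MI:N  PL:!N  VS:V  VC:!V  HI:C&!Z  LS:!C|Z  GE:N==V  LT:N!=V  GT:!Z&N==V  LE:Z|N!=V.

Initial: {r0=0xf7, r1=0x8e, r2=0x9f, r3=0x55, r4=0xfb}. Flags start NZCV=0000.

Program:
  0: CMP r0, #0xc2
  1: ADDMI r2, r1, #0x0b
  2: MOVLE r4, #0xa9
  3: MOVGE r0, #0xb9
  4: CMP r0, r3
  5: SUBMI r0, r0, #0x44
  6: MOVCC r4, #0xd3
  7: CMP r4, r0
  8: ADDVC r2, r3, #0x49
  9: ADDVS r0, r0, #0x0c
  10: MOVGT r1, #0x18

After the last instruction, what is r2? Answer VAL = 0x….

VAL = 0x9e

0: ✓ CMP  NZCV=0010
1: · ADDMI
2: · MOVLE
3: ✓ MOVGE  r0←0xb9
4: ✓ CMP  NZCV=0011
5: · SUBMI
6: · MOVCC
7: ✓ CMP  NZCV=0010
8: ✓ ADDVC  r2←0x9e
9: · ADDVS
10: ✓ MOVGT  r1←0x18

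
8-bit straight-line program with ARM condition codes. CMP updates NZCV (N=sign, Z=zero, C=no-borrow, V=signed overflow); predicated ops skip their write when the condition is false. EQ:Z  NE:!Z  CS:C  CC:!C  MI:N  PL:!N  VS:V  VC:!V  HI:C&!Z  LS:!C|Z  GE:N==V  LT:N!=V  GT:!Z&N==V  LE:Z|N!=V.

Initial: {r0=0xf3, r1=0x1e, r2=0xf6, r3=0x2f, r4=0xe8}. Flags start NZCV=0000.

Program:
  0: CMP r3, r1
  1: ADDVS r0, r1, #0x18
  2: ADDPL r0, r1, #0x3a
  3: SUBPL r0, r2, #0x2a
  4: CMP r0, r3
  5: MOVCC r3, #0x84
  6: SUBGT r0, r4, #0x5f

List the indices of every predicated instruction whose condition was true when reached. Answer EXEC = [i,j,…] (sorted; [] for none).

EXEC = [2,3]

0: ✓ CMP  NZCV=0010
1: · ADDVS
2: ✓ ADDPL  r0←0x58
3: ✓ SUBPL  r0←0xcc
4: ✓ CMP  NZCV=1010
5: · MOVCC
6: · SUBGT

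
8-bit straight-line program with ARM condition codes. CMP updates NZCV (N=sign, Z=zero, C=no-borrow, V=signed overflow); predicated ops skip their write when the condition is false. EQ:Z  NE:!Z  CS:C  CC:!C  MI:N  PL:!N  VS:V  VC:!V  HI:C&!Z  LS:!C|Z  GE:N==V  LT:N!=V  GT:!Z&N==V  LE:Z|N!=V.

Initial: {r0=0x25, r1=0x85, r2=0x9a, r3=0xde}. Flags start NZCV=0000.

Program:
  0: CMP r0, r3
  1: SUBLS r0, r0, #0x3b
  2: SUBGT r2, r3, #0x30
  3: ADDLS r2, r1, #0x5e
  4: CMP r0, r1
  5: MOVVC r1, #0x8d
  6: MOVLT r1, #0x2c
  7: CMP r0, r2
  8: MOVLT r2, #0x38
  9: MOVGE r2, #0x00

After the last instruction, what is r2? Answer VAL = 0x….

[0] flags=0000 → (cmp)
[1] flags=0000 LS?T → r0=0xea
[2] flags=0000 GT?T → r2=0xae
[3] flags=0000 LS?T → r2=0xe3
[4] flags=0010 → (cmp)
[5] flags=0010 VC?T → r1=0x8d
[6] flags=0010 LT?F → skip
[7] flags=0010 → (cmp)
[8] flags=0010 LT?F → skip
[9] flags=0010 GE?T → r2=0x00

VAL = 0x00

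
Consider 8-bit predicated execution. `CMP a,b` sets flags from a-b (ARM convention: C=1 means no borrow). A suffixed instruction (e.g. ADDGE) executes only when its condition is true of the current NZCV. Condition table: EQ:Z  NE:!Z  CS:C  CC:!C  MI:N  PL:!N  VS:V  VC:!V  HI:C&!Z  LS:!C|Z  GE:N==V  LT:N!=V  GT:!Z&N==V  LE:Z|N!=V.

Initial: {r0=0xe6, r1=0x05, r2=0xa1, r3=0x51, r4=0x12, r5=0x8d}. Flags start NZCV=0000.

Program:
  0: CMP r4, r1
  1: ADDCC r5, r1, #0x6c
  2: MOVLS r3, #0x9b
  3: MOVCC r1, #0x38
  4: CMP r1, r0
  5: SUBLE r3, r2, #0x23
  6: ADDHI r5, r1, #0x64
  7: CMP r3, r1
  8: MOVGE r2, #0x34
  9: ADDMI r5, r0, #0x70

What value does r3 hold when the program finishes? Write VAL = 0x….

0: ✓ CMP  NZCV=0010
1: · ADDCC
2: · MOVLS
3: · MOVCC
4: ✓ CMP  NZCV=0000
5: · SUBLE
6: · ADDHI
7: ✓ CMP  NZCV=0010
8: ✓ MOVGE  r2←0x34
9: · ADDMI

VAL = 0x51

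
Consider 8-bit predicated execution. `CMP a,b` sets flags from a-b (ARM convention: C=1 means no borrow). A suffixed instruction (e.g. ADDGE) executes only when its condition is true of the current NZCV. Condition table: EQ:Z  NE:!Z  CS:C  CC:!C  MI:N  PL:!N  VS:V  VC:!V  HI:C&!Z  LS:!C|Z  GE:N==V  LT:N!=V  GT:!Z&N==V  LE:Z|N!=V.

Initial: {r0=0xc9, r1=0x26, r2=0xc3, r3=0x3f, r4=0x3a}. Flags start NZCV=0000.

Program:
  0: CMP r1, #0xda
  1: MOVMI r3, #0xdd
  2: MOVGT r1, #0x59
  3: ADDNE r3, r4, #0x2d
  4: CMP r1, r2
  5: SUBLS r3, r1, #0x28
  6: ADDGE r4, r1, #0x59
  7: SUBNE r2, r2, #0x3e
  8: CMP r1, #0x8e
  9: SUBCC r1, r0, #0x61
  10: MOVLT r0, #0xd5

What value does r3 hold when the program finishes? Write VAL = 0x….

VAL = 0x31

[0] flags=0000 → (cmp)
[1] flags=0000 MI?F → skip
[2] flags=0000 GT?T → r1=0x59
[3] flags=0000 NE?T → r3=0x67
[4] flags=1001 → (cmp)
[5] flags=1001 LS?T → r3=0x31
[6] flags=1001 GE?T → r4=0xb2
[7] flags=1001 NE?T → r2=0x85
[8] flags=1001 → (cmp)
[9] flags=1001 CC?T → r1=0x68
[10] flags=1001 LT?F → skip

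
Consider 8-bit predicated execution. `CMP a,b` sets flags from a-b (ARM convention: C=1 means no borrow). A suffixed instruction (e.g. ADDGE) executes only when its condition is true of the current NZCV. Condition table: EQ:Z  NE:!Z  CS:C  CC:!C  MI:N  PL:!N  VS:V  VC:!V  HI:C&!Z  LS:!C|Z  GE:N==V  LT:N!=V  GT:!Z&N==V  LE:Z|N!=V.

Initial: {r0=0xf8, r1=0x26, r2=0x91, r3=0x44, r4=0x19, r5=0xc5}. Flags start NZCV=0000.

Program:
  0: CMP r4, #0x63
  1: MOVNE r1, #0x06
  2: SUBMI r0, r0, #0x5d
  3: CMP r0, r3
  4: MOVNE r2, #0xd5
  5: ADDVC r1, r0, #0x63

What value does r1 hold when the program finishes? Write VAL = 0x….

VAL = 0x06

[0] flags=1000 → (cmp)
[1] flags=1000 NE?T → r1=0x06
[2] flags=1000 MI?T → r0=0x9b
[3] flags=0011 → (cmp)
[4] flags=0011 NE?T → r2=0xd5
[5] flags=0011 VC?F → skip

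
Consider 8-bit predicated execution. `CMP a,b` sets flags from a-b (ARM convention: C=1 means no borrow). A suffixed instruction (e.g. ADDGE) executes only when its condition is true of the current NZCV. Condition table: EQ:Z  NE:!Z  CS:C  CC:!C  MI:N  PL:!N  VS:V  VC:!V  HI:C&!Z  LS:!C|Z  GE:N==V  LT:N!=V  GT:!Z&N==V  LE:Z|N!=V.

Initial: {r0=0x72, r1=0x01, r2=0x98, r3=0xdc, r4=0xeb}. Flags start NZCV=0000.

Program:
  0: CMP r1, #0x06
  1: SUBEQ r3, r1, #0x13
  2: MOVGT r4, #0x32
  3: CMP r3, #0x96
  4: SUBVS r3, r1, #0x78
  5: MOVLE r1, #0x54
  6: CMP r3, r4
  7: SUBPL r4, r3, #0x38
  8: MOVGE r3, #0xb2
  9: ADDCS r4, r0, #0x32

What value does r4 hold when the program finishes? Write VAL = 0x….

VAL = 0xeb

0: ✓ CMP  NZCV=1000
1: · SUBEQ
2: · MOVGT
3: ✓ CMP  NZCV=0010
4: · SUBVS
5: · MOVLE
6: ✓ CMP  NZCV=1000
7: · SUBPL
8: · MOVGE
9: · ADDCS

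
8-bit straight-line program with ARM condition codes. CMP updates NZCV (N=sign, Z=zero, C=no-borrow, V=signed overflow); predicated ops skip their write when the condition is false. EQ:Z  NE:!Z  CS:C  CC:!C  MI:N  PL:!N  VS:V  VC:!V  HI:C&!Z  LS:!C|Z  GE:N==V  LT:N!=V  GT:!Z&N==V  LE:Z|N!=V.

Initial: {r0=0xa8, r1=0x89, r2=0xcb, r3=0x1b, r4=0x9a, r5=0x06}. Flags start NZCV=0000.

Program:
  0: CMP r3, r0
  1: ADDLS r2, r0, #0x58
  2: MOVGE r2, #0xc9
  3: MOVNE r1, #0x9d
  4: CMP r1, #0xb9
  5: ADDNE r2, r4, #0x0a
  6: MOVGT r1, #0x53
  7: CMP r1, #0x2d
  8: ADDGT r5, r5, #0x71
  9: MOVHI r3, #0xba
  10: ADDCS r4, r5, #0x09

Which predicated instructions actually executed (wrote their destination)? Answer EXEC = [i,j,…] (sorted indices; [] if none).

EXEC = [1,2,3,5,9,10]

0: ✓ CMP  NZCV=0000
1: ✓ ADDLS  r2←0x00
2: ✓ MOVGE  r2←0xc9
3: ✓ MOVNE  r1←0x9d
4: ✓ CMP  NZCV=1000
5: ✓ ADDNE  r2←0xa4
6: · MOVGT
7: ✓ CMP  NZCV=0011
8: · ADDGT
9: ✓ MOVHI  r3←0xba
10: ✓ ADDCS  r4←0x0f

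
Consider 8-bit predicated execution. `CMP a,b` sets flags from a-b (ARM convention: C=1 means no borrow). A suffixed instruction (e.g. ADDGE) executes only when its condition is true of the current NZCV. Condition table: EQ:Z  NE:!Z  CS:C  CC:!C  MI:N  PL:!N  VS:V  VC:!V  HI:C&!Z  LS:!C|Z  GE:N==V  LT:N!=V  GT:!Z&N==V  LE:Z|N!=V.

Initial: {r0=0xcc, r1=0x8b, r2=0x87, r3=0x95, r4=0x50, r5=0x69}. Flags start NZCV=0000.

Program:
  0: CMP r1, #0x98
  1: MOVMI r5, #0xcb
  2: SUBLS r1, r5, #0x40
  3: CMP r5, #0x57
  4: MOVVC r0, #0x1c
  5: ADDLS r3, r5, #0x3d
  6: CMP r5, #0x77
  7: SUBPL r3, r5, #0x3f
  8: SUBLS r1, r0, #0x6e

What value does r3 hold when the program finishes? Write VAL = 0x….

0: ✓ CMP  NZCV=1000
1: ✓ MOVMI  r5←0xcb
2: ✓ SUBLS  r1←0x8b
3: ✓ CMP  NZCV=0011
4: · MOVVC
5: · ADDLS
6: ✓ CMP  NZCV=0011
7: ✓ SUBPL  r3←0x8c
8: · SUBLS

VAL = 0x8c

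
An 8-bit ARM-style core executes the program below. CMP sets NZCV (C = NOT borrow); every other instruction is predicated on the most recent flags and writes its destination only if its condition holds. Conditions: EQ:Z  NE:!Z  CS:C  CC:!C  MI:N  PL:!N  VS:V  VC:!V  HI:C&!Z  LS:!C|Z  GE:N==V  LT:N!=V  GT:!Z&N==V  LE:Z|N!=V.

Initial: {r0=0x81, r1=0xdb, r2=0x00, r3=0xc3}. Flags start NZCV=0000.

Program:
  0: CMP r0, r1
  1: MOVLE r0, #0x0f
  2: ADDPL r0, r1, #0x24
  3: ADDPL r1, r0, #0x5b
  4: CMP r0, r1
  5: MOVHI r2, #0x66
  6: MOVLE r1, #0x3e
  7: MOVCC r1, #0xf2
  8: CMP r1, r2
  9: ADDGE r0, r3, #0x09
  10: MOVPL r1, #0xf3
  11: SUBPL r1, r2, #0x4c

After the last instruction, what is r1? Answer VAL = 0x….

0: ✓ CMP  NZCV=1000
1: ✓ MOVLE  r0←0x0f
2: · ADDPL
3: · ADDPL
4: ✓ CMP  NZCV=0000
5: · MOVHI
6: · MOVLE
7: ✓ MOVCC  r1←0xf2
8: ✓ CMP  NZCV=1010
9: · ADDGE
10: · MOVPL
11: · SUBPL

VAL = 0xf2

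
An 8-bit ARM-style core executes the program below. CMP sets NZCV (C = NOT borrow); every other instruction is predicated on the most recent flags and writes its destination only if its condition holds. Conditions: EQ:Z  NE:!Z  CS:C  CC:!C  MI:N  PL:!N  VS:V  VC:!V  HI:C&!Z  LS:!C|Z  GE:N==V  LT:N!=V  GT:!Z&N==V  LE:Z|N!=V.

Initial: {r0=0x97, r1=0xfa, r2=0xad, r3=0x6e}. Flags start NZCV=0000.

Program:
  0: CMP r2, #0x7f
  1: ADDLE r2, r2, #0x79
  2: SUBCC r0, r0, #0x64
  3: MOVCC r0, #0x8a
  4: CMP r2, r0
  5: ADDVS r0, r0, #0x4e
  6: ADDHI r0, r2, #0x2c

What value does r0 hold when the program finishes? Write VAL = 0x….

0: ✓ CMP  NZCV=0011
1: ✓ ADDLE  r2←0x26
2: · SUBCC
3: · MOVCC
4: ✓ CMP  NZCV=1001
5: ✓ ADDVS  r0←0xe5
6: · ADDHI

VAL = 0xe5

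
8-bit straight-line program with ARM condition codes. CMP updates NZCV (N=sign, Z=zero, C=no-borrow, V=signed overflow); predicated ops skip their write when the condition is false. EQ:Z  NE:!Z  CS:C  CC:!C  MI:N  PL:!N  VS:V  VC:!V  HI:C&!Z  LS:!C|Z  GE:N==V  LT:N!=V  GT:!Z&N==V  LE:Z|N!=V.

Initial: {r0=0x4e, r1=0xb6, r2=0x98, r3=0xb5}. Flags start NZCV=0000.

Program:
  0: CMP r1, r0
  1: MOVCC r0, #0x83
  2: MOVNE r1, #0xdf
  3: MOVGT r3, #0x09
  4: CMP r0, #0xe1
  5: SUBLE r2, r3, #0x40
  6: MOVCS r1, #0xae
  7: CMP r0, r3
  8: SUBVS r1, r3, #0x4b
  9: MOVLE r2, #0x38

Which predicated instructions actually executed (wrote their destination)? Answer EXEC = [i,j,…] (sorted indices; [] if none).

[0] flags=0011 → (cmp)
[1] flags=0011 CC?F → skip
[2] flags=0011 NE?T → r1=0xdf
[3] flags=0011 GT?F → skip
[4] flags=0000 → (cmp)
[5] flags=0000 LE?F → skip
[6] flags=0000 CS?F → skip
[7] flags=1001 → (cmp)
[8] flags=1001 VS?T → r1=0x6a
[9] flags=1001 LE?F → skip

EXEC = [2,8]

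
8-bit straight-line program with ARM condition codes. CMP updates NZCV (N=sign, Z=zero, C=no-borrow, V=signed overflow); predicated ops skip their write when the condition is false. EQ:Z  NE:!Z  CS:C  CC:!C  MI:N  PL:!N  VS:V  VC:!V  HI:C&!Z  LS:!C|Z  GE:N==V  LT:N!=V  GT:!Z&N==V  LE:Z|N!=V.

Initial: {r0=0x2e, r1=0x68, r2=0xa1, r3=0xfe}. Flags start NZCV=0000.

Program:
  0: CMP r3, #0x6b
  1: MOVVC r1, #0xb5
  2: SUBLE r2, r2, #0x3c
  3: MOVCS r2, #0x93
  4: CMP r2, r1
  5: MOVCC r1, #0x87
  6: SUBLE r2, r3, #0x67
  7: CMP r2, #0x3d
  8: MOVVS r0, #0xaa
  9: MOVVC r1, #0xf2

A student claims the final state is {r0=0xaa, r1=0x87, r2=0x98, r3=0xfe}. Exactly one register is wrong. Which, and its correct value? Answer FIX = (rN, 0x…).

[0] flags=1010 → (cmp)
[1] flags=1010 VC?T → r1=0xb5
[2] flags=1010 LE?T → r2=0x65
[3] flags=1010 CS?T → r2=0x93
[4] flags=1000 → (cmp)
[5] flags=1000 CC?T → r1=0x87
[6] flags=1000 LE?T → r2=0x97
[7] flags=0011 → (cmp)
[8] flags=0011 VS?T → r0=0xaa
[9] flags=0011 VC?F → skip

FIX = (r2, 0x97)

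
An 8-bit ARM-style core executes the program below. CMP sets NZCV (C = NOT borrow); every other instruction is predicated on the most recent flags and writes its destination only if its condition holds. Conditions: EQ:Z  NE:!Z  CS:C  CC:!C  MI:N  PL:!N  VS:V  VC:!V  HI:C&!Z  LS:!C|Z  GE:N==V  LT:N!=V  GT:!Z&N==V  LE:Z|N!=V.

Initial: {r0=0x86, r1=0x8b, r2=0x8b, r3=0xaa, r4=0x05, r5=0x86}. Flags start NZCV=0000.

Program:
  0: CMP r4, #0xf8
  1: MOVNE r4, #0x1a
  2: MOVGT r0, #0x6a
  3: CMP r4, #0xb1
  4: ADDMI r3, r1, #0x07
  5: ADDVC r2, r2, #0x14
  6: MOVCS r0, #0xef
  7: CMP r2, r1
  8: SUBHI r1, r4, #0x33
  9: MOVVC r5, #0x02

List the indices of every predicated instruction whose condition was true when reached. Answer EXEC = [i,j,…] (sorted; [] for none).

EXEC = [1,2,5,8,9]

[0] flags=0000 → (cmp)
[1] flags=0000 NE?T → r4=0x1a
[2] flags=0000 GT?T → r0=0x6a
[3] flags=0000 → (cmp)
[4] flags=0000 MI?F → skip
[5] flags=0000 VC?T → r2=0x9f
[6] flags=0000 CS?F → skip
[7] flags=0010 → (cmp)
[8] flags=0010 HI?T → r1=0xe7
[9] flags=0010 VC?T → r5=0x02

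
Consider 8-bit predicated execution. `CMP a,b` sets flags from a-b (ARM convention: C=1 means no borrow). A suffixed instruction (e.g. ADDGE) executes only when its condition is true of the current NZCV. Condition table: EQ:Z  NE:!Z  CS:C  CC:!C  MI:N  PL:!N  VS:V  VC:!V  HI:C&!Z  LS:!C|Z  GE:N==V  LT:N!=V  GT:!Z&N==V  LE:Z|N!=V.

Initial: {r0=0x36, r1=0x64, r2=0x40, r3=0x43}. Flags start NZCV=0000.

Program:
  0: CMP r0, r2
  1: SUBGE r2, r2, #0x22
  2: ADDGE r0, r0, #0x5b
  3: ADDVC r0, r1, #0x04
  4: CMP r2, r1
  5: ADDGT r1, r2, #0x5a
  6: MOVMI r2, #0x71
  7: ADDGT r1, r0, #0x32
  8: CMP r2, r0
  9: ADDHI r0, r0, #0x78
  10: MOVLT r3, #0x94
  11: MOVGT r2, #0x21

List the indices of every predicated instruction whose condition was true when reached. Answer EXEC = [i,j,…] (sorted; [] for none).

EXEC = [3,6,9,11]

0: ✓ CMP  NZCV=1000
1: · SUBGE
2: · ADDGE
3: ✓ ADDVC  r0←0x68
4: ✓ CMP  NZCV=1000
5: · ADDGT
6: ✓ MOVMI  r2←0x71
7: · ADDGT
8: ✓ CMP  NZCV=0010
9: ✓ ADDHI  r0←0xe0
10: · MOVLT
11: ✓ MOVGT  r2←0x21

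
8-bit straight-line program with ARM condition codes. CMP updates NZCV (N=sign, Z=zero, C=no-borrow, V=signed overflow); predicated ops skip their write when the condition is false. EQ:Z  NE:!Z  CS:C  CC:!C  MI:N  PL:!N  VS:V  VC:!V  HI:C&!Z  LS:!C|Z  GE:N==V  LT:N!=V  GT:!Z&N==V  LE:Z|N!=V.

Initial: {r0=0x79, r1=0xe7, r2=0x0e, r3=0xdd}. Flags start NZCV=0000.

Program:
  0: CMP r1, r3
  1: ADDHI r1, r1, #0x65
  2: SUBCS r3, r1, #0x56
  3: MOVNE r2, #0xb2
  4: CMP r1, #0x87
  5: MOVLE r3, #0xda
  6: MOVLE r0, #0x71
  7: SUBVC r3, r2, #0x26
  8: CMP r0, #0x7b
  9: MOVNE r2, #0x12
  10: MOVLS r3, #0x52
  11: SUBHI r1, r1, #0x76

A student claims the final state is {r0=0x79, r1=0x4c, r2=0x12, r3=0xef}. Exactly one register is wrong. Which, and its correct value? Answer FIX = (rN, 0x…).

FIX = (r3, 0x52)

[0] flags=0010 → (cmp)
[1] flags=0010 HI?T → r1=0x4c
[2] flags=0010 CS?T → r3=0xf6
[3] flags=0010 NE?T → r2=0xb2
[4] flags=1001 → (cmp)
[5] flags=1001 LE?F → skip
[6] flags=1001 LE?F → skip
[7] flags=1001 VC?F → skip
[8] flags=1000 → (cmp)
[9] flags=1000 NE?T → r2=0x12
[10] flags=1000 LS?T → r3=0x52
[11] flags=1000 HI?F → skip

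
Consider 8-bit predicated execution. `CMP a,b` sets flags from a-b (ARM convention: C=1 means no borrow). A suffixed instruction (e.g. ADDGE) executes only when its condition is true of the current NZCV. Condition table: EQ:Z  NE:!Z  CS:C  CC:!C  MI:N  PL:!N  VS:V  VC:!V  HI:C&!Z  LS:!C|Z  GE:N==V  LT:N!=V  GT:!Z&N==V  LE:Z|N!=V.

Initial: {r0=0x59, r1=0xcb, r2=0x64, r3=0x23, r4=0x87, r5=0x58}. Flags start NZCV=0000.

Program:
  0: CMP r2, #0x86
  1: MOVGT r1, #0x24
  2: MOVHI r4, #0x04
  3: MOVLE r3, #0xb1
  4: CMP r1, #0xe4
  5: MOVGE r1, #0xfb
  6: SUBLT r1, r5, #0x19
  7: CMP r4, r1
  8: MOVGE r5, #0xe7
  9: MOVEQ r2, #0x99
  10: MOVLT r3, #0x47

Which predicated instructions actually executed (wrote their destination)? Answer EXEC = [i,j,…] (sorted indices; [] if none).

0: ✓ CMP  NZCV=1001
1: ✓ MOVGT  r1←0x24
2: · MOVHI
3: · MOVLE
4: ✓ CMP  NZCV=0000
5: ✓ MOVGE  r1←0xfb
6: · SUBLT
7: ✓ CMP  NZCV=1000
8: · MOVGE
9: · MOVEQ
10: ✓ MOVLT  r3←0x47

EXEC = [1,5,10]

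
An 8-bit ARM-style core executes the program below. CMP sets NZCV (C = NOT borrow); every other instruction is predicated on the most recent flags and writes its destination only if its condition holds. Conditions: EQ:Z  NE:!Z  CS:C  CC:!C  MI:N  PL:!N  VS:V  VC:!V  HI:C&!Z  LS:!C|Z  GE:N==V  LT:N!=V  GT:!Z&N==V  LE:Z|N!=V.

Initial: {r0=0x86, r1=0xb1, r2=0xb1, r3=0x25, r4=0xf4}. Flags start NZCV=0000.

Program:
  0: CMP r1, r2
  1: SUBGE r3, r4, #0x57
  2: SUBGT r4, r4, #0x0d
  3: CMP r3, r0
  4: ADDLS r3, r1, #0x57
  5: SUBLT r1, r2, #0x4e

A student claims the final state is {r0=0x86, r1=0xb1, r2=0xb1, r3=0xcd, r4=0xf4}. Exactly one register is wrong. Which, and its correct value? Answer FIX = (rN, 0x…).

0: ✓ CMP  NZCV=0110
1: ✓ SUBGE  r3←0x9d
2: · SUBGT
3: ✓ CMP  NZCV=0010
4: · ADDLS
5: · SUBLT

FIX = (r3, 0x9d)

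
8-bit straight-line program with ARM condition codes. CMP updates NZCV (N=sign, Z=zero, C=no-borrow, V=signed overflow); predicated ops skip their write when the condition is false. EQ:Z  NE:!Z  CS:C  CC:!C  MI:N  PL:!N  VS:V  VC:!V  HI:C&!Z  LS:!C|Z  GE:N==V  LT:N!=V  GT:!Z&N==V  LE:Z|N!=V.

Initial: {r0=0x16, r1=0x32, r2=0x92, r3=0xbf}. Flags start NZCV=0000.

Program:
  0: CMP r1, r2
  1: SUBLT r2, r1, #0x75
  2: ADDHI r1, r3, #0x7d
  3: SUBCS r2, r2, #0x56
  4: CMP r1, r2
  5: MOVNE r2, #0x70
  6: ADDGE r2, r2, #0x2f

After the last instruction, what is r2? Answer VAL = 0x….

0: ✓ CMP  NZCV=1001
1: · SUBLT
2: · ADDHI
3: · SUBCS
4: ✓ CMP  NZCV=1001
5: ✓ MOVNE  r2←0x70
6: ✓ ADDGE  r2←0x9f

VAL = 0x9f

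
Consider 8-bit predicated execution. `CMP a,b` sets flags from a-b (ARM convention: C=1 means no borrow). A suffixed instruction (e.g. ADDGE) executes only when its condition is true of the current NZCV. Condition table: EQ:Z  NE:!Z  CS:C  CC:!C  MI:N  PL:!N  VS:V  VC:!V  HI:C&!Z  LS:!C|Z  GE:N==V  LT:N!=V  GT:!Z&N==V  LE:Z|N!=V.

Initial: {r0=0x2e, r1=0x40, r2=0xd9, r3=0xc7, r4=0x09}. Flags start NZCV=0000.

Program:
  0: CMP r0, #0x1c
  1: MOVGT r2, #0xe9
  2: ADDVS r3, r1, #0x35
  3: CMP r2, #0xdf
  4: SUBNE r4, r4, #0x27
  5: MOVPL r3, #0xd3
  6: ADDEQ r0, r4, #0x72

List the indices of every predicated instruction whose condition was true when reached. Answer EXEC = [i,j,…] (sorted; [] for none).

0: ✓ CMP  NZCV=0010
1: ✓ MOVGT  r2←0xe9
2: · ADDVS
3: ✓ CMP  NZCV=0010
4: ✓ SUBNE  r4←0xe2
5: ✓ MOVPL  r3←0xd3
6: · ADDEQ

EXEC = [1,4,5]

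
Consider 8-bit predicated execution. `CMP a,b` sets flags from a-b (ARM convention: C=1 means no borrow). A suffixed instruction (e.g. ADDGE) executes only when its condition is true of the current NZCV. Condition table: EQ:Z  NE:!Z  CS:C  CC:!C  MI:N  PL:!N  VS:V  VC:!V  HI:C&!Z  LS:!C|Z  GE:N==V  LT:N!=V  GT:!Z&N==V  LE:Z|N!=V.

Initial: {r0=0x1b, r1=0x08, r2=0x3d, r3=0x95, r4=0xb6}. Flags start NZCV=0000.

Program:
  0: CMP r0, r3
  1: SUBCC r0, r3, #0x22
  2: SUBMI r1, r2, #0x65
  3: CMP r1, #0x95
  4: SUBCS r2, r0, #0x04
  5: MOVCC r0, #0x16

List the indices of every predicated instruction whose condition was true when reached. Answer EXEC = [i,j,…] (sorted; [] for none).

EXEC = [1,2,4]

0: ✓ CMP  NZCV=1001
1: ✓ SUBCC  r0←0x73
2: ✓ SUBMI  r1←0xd8
3: ✓ CMP  NZCV=0010
4: ✓ SUBCS  r2←0x6f
5: · MOVCC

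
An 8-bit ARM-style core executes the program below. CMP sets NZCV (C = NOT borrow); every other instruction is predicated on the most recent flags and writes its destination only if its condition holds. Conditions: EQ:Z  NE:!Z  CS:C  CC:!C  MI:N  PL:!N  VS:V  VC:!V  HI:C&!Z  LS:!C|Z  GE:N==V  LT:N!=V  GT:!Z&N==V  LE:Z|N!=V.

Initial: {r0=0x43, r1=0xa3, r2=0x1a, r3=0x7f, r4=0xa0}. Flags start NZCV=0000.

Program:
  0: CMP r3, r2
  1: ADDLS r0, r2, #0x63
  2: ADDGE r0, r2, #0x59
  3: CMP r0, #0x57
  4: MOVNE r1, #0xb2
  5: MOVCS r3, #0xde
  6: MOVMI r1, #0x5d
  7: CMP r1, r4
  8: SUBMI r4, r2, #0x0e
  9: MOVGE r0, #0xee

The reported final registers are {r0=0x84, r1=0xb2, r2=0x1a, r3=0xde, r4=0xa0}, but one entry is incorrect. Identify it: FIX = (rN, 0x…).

FIX = (r0, 0xee)

0: ✓ CMP  NZCV=0010
1: · ADDLS
2: ✓ ADDGE  r0←0x73
3: ✓ CMP  NZCV=0010
4: ✓ MOVNE  r1←0xb2
5: ✓ MOVCS  r3←0xde
6: · MOVMI
7: ✓ CMP  NZCV=0010
8: · SUBMI
9: ✓ MOVGE  r0←0xee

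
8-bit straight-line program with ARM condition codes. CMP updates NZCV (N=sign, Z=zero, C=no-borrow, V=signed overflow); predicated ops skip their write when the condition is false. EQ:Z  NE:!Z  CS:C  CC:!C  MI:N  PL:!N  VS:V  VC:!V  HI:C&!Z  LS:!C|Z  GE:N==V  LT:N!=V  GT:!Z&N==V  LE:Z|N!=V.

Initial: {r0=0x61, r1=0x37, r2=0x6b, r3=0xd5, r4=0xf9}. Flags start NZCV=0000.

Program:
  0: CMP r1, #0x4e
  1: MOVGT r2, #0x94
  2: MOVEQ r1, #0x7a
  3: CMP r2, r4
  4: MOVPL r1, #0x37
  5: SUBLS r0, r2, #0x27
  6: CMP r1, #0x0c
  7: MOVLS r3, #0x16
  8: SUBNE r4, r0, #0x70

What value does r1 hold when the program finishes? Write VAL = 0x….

0: ✓ CMP  NZCV=1000
1: · MOVGT
2: · MOVEQ
3: ✓ CMP  NZCV=0000
4: ✓ MOVPL  r1←0x37
5: ✓ SUBLS  r0←0x44
6: ✓ CMP  NZCV=0010
7: · MOVLS
8: ✓ SUBNE  r4←0xd4

VAL = 0x37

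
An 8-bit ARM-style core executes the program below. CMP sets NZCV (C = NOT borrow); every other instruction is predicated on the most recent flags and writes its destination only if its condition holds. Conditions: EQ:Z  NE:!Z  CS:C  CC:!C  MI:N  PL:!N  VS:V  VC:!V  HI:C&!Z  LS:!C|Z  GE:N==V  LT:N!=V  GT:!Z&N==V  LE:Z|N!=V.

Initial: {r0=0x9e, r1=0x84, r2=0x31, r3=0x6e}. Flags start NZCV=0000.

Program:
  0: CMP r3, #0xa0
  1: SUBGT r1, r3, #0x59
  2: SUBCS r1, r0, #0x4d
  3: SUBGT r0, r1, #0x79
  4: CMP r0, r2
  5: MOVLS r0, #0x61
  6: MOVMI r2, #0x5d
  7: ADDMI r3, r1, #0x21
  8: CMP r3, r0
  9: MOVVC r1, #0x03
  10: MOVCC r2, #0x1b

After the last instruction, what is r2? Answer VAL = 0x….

VAL = 0x1b

[0] flags=1001 → (cmp)
[1] flags=1001 GT?T → r1=0x15
[2] flags=1001 CS?F → skip
[3] flags=1001 GT?T → r0=0x9c
[4] flags=0011 → (cmp)
[5] flags=0011 LS?F → skip
[6] flags=0011 MI?F → skip
[7] flags=0011 MI?F → skip
[8] flags=1001 → (cmp)
[9] flags=1001 VC?F → skip
[10] flags=1001 CC?T → r2=0x1b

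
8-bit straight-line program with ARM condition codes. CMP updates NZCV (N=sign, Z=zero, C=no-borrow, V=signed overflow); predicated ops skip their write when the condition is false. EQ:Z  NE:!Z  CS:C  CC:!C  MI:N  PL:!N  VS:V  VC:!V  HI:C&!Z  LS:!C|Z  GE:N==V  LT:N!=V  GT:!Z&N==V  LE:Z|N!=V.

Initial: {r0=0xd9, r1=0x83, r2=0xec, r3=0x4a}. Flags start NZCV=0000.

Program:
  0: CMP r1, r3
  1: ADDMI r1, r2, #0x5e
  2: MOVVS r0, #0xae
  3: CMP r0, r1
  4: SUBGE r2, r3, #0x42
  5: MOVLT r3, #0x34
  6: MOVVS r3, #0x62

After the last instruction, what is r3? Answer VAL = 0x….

0: ✓ CMP  NZCV=0011
1: · ADDMI
2: ✓ MOVVS  r0←0xae
3: ✓ CMP  NZCV=0010
4: ✓ SUBGE  r2←0x08
5: · MOVLT
6: · MOVVS

VAL = 0x4a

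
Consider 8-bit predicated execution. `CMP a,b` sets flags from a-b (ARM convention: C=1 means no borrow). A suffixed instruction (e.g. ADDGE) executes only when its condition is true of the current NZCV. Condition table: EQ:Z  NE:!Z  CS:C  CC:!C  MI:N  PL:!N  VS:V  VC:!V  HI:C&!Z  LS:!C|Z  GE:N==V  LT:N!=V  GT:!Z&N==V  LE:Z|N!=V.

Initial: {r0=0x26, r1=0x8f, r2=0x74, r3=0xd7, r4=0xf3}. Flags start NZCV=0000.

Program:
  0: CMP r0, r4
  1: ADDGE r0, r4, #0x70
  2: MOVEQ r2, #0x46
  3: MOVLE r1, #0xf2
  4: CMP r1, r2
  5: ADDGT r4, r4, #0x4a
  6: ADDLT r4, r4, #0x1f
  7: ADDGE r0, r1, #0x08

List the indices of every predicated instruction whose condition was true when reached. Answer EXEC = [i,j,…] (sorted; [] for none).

EXEC = [1,6]

[0] flags=0000 → (cmp)
[1] flags=0000 GE?T → r0=0x63
[2] flags=0000 EQ?F → skip
[3] flags=0000 LE?F → skip
[4] flags=0011 → (cmp)
[5] flags=0011 GT?F → skip
[6] flags=0011 LT?T → r4=0x12
[7] flags=0011 GE?F → skip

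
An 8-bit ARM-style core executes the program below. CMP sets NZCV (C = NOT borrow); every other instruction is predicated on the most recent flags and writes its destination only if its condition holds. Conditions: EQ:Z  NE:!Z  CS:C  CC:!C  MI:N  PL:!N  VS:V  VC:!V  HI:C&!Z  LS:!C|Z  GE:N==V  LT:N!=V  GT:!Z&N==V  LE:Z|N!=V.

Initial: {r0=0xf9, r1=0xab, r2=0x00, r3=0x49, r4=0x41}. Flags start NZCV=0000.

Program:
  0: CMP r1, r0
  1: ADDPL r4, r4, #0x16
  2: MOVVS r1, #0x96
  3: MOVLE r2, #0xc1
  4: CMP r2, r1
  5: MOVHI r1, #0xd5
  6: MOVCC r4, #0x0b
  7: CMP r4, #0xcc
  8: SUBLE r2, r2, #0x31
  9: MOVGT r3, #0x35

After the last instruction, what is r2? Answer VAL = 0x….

VAL = 0xc1

[0] flags=1000 → (cmp)
[1] flags=1000 PL?F → skip
[2] flags=1000 VS?F → skip
[3] flags=1000 LE?T → r2=0xc1
[4] flags=0010 → (cmp)
[5] flags=0010 HI?T → r1=0xd5
[6] flags=0010 CC?F → skip
[7] flags=0000 → (cmp)
[8] flags=0000 LE?F → skip
[9] flags=0000 GT?T → r3=0x35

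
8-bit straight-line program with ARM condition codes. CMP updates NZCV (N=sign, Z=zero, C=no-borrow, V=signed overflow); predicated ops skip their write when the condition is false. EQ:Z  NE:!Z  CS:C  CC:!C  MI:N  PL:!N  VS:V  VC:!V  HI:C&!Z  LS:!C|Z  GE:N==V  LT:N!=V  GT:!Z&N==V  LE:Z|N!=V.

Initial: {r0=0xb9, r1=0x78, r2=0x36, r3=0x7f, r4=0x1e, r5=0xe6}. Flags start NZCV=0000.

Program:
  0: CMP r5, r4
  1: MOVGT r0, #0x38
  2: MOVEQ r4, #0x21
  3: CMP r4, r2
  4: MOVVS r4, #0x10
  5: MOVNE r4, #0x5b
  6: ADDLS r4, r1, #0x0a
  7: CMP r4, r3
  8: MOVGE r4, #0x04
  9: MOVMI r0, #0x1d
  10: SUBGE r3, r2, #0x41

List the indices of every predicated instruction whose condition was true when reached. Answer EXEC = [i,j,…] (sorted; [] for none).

EXEC = [5,6]

[0] flags=1010 → (cmp)
[1] flags=1010 GT?F → skip
[2] flags=1010 EQ?F → skip
[3] flags=1000 → (cmp)
[4] flags=1000 VS?F → skip
[5] flags=1000 NE?T → r4=0x5b
[6] flags=1000 LS?T → r4=0x82
[7] flags=0011 → (cmp)
[8] flags=0011 GE?F → skip
[9] flags=0011 MI?F → skip
[10] flags=0011 GE?F → skip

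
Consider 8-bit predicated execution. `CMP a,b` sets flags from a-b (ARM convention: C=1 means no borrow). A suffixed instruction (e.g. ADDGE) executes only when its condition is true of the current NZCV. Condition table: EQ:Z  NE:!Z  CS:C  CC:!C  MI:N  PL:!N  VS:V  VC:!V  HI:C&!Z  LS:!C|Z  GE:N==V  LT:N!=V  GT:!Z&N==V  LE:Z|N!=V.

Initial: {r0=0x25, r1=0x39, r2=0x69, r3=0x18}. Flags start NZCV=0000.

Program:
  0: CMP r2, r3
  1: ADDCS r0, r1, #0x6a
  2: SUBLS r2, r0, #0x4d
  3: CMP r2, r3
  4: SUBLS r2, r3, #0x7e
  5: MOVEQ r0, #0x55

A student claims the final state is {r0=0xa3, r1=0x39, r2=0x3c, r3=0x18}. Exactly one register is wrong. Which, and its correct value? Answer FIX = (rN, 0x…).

FIX = (r2, 0x69)

[0] flags=0010 → (cmp)
[1] flags=0010 CS?T → r0=0xa3
[2] flags=0010 LS?F → skip
[3] flags=0010 → (cmp)
[4] flags=0010 LS?F → skip
[5] flags=0010 EQ?F → skip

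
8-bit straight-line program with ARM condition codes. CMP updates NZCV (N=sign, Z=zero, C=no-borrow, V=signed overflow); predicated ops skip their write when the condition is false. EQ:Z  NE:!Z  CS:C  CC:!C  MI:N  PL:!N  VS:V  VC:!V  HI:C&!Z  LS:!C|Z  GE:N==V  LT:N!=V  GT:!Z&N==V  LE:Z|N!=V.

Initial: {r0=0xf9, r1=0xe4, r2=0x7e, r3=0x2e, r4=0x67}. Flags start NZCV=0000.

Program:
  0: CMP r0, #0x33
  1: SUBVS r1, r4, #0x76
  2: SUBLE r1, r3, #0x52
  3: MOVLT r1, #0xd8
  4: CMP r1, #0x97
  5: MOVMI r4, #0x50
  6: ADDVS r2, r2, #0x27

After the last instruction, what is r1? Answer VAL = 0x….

0: ✓ CMP  NZCV=1010
1: · SUBVS
2: ✓ SUBLE  r1←0xdc
3: ✓ MOVLT  r1←0xd8
4: ✓ CMP  NZCV=0010
5: · MOVMI
6: · ADDVS

VAL = 0xd8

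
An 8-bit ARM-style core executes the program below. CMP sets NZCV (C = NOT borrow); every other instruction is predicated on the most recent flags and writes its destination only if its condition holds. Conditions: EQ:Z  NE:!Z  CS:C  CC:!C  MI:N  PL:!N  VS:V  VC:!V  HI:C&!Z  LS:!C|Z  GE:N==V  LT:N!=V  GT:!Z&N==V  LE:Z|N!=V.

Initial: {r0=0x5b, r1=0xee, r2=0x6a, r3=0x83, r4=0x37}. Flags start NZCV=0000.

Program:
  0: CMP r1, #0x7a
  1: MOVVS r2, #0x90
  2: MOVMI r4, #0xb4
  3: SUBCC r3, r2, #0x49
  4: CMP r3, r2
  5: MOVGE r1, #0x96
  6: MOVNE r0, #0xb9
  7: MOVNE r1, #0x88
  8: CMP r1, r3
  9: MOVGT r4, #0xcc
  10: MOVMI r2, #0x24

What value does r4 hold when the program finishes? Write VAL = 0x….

VAL = 0xcc

[0] flags=0011 → (cmp)
[1] flags=0011 VS?T → r2=0x90
[2] flags=0011 MI?F → skip
[3] flags=0011 CC?F → skip
[4] flags=1000 → (cmp)
[5] flags=1000 GE?F → skip
[6] flags=1000 NE?T → r0=0xb9
[7] flags=1000 NE?T → r1=0x88
[8] flags=0010 → (cmp)
[9] flags=0010 GT?T → r4=0xcc
[10] flags=0010 MI?F → skip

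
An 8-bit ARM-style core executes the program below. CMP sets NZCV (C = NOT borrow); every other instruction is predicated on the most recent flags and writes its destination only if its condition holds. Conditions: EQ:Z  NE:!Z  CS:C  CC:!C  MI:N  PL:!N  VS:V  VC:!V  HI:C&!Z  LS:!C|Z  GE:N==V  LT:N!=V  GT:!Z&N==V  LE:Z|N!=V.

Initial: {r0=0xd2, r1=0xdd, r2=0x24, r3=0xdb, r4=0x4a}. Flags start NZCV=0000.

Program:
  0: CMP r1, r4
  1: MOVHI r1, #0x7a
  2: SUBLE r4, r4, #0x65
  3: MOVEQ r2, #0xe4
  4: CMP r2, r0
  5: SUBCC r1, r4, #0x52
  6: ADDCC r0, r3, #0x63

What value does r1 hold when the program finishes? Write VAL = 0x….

0: ✓ CMP  NZCV=1010
1: ✓ MOVHI  r1←0x7a
2: ✓ SUBLE  r4←0xe5
3: · MOVEQ
4: ✓ CMP  NZCV=0000
5: ✓ SUBCC  r1←0x93
6: ✓ ADDCC  r0←0x3e

VAL = 0x93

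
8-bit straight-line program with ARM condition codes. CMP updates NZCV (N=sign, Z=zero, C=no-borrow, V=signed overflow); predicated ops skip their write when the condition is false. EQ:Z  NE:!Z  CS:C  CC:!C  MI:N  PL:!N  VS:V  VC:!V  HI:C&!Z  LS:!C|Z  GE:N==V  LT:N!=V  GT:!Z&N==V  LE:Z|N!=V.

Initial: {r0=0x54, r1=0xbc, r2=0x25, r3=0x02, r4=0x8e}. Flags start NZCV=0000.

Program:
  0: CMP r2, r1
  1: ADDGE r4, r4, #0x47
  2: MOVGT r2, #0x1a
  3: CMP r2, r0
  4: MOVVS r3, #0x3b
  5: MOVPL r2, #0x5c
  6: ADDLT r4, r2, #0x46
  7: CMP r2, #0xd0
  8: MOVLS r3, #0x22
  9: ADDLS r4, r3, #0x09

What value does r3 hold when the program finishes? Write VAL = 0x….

VAL = 0x22

[0] flags=0000 → (cmp)
[1] flags=0000 GE?T → r4=0xd5
[2] flags=0000 GT?T → r2=0x1a
[3] flags=1000 → (cmp)
[4] flags=1000 VS?F → skip
[5] flags=1000 PL?F → skip
[6] flags=1000 LT?T → r4=0x60
[7] flags=0000 → (cmp)
[8] flags=0000 LS?T → r3=0x22
[9] flags=0000 LS?T → r4=0x2b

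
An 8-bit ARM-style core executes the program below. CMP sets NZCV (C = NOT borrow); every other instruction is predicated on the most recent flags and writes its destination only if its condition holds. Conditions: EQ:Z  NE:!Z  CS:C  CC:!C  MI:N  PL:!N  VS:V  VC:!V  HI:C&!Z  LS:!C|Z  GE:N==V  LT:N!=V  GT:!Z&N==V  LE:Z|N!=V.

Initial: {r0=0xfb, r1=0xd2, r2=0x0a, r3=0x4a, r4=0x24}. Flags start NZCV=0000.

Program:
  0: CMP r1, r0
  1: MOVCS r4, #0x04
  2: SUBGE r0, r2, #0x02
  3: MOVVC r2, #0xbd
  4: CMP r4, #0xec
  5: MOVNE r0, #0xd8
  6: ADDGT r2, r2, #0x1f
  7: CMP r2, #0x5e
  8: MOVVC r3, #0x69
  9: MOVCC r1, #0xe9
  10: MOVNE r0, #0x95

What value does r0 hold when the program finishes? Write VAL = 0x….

VAL = 0x95

[0] flags=1000 → (cmp)
[1] flags=1000 CS?F → skip
[2] flags=1000 GE?F → skip
[3] flags=1000 VC?T → r2=0xbd
[4] flags=0000 → (cmp)
[5] flags=0000 NE?T → r0=0xd8
[6] flags=0000 GT?T → r2=0xdc
[7] flags=0011 → (cmp)
[8] flags=0011 VC?F → skip
[9] flags=0011 CC?F → skip
[10] flags=0011 NE?T → r0=0x95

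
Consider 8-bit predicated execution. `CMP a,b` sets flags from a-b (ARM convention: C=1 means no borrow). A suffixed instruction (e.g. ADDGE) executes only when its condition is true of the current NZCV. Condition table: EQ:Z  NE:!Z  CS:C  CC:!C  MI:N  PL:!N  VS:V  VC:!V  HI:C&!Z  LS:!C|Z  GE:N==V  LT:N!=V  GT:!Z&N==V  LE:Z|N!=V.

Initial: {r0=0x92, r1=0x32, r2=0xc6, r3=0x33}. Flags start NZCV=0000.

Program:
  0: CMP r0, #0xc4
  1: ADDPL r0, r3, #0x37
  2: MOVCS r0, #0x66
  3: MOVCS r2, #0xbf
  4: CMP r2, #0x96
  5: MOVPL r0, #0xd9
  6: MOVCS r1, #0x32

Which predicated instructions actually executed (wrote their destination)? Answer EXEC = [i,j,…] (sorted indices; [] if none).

0: ✓ CMP  NZCV=1000
1: · ADDPL
2: · MOVCS
3: · MOVCS
4: ✓ CMP  NZCV=0010
5: ✓ MOVPL  r0←0xd9
6: ✓ MOVCS  r1←0x32

EXEC = [5,6]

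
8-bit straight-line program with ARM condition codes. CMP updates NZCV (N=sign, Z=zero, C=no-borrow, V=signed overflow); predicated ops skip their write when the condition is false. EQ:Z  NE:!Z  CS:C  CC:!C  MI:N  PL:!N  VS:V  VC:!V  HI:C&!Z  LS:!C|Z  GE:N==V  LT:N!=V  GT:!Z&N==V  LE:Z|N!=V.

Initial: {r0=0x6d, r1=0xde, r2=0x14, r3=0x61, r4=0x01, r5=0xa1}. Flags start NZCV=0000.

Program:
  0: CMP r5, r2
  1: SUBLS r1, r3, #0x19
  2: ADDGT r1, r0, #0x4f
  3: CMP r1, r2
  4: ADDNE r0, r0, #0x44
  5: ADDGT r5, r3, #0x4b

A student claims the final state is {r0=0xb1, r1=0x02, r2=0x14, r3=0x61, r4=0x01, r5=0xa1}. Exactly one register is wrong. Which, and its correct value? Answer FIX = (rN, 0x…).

[0] flags=1010 → (cmp)
[1] flags=1010 LS?F → skip
[2] flags=1010 GT?F → skip
[3] flags=1010 → (cmp)
[4] flags=1010 NE?T → r0=0xb1
[5] flags=1010 GT?F → skip

FIX = (r1, 0xde)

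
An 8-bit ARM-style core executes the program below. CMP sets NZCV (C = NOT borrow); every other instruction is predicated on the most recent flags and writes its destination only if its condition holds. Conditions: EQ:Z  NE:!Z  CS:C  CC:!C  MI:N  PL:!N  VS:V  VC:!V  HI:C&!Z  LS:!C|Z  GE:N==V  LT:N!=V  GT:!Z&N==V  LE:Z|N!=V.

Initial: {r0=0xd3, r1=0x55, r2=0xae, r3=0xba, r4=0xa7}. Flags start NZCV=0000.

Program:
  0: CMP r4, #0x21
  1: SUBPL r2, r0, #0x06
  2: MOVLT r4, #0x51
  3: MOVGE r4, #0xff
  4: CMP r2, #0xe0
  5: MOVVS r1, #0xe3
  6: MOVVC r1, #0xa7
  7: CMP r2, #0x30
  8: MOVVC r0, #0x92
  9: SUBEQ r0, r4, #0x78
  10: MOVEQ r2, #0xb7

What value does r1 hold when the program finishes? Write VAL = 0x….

0: ✓ CMP  NZCV=1010
1: · SUBPL
2: ✓ MOVLT  r4←0x51
3: · MOVGE
4: ✓ CMP  NZCV=1000
5: · MOVVS
6: ✓ MOVVC  r1←0xa7
7: ✓ CMP  NZCV=0011
8: · MOVVC
9: · SUBEQ
10: · MOVEQ

VAL = 0xa7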